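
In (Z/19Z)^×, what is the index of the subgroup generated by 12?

3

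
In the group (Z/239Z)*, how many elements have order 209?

0

φ(239) = 239 − 1 = 238 = 2 · 7 · 17.
Since (Z/239Z)^× is cyclic of order 238, the number of elements of order d is φ(d) when d | 238 and 0 otherwise.
209 does not divide 238, so no element of (Z/239Z)^× has order 209.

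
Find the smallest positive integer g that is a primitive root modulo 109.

6

φ(109) = 109 − 1 = 108 = 2^2 · 3^3.
Test candidates g = 2, 3, … against the prime factors q ∈ {2, 3} of φ(109): g is a generator iff g^(108/q) ≢ 1 for every such q.
g = 2: 2^54 ≡ 108; 2^36 ≡ 1 — hits 1, so not a primitive root.
g = 3: 3^54 ≡ 1 — hits 1, so not a primitive root.
g = 4: 4^54 ≡ 1 — hits 1, so not a primitive root.
g = 5: 5^54 ≡ 1 — hits 1, so not a primitive root.
g = 6: 6^54 ≡ 108; 6^36 ≡ 63 — none is 1, so 6 is a primitive root.
Hence the least primitive root of 109 is 6.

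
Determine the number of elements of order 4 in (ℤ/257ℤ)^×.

2

φ(257) = 257 − 1 = 256 = 2^8.
Since (Z/257Z)^× is cyclic of order 256, the number of elements of order d is φ(d) when d | 256 and 0 otherwise.
4 = 2^2 divides 256, and φ(4) = 2.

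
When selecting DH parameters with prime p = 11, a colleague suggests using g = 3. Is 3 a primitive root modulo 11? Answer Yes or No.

No

φ(11) = 11 − 1 = 10 = 2 · 5.
Test 3^(10/q) mod 11 for each prime factor q of 10:
3^5 ≡ 1 (mod 11)  [q = 2: ≡ 1 ✗]
3^2 ≡ 9 (mod 11)  [q = 5: ≢ 1 ✓]
Since 3^5 ≡ 1, the order of 3 divides 5 < 10, so 3 is not a primitive root.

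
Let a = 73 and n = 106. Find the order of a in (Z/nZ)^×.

52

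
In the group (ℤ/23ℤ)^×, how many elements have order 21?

φ(23) = 23 − 1 = 22 = 2 · 11.
(Z/23Z)^× is cyclic (|G| = 22); a cyclic group of order m has exactly φ(d) elements of each order d | m, and none otherwise.
Here 22 is not a multiple of 21, so there are no elements of order 21.

0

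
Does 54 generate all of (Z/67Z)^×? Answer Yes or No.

No

φ(67) = 67 − 1 = 66 = 2 · 3 · 11.
An element g generates (Z/67Z)^× iff g^(66/q) ≢ 1 (mod 67) for each prime q ∈ {2, 3, 11}.
54^33 ≡ 1 (mod 67)  [q = 2: ≡ 1 ✗]
54^22 ≡ 37 (mod 67)  [q = 3: ≢ 1 ✓]
54^6 ≡ 62 (mod 67)  [q = 11: ≢ 1 ✓]
54^33 ≡ 1 shows ord(54) | 33, strictly less than φ(67); not a primitive root.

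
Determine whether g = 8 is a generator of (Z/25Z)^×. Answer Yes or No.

Yes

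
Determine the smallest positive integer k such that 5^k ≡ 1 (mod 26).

ord(5) | φ(26) = φ(2)·φ(13) = 1·12 = 12 = 2^2 · 3.
Divisors of 12: 1, 2, 3, 4, 6, 12.
Check 5^d mod 26 for each divisor in increasing order:
5^1 ≡ 5 (mod 26)
5^2 ≡ 25 (mod 26)
5^3 ≡ 21 (mod 26)
5^4 ≡ 1 (mod 26) ✓
So ord_26(5) = 4.

4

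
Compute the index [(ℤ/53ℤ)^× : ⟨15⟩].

4

ord(15) | φ(53) = 53 − 1 = 52 = 2^2 · 13.
Divisors of 52: 1, 2, 4, 13, 26, 52.
Evaluate successive powers at the divisors of 52:
15^1 ≡ 15 (mod 53)
15^2 ≡ 13 (mod 53)
15^4 ≡ 10 (mod 53)
15^13 ≡ 1 (mod 53) ✓
Thus |⟨15⟩| = ord(15) = 13.
[(Z/53Z)^× : ⟨15⟩] = 52/13 = 4.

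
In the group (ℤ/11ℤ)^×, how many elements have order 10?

4

φ(11) = 11 − 1 = 10 = 2 · 5.
In a cyclic group of order 10, there are φ(d) elements of order d for each divisor d of 10, and zero for non-divisors.
10 = 2 · 5 divides 10, and φ(10) = 4.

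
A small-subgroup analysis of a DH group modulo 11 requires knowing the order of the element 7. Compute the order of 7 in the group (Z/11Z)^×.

10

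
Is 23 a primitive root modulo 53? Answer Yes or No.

No

φ(53) = 53 − 1 = 52 = 2^2 · 13.
It suffices to check that the order of 23 is not a proper divisor of 52: compute 23^(52/q) for q ∈ {2, 13}.
23^26 ≡ 52 (mod 53)  [q = 2: ≢ 1 ✓]
23^4 ≡ 1 (mod 53)  [q = 13: ≡ 1 ✗]
Since 23^4 ≡ 1, the order of 23 divides 4 < 52, so 23 is not a primitive root.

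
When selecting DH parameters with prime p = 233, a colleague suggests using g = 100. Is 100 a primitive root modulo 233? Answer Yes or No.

φ(233) = 233 − 1 = 232 = 2^3 · 29.
Test 100^(232/q) mod 233 for each prime factor q of 232:
100^116 ≡ 1 (mod 233)  [q = 2: ≡ 1 ✗]
100^8 ≡ 74 (mod 233)  [q = 29: ≢ 1 ✓]
The check at q = 2 fails, so 100 generates a proper subgroup.

No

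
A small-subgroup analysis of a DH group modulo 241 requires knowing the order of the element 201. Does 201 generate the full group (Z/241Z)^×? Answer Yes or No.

No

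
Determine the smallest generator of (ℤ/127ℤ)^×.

3

φ(127) = 127 − 1 = 126 = 2 · 3^2 · 7.
Test candidates g = 2, 3, … against the prime factors q ∈ {2, 3, 7} of φ(127): g is a generator iff g^(126/q) ≢ 1 for every such q.
g = 2: 2^63 ≡ 1 — hits 1, so not a primitive root.
g = 3: 3^63 ≡ 126; 3^42 ≡ 107; 3^18 ≡ 4 — none is 1, so 3 is a primitive root.
Hence the least primitive root of 127 is 3.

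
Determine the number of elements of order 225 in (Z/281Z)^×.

0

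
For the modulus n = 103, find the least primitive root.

5

φ(103) = 103 − 1 = 102 = 2 · 3 · 17.
g is a primitive root iff g^(102/q) ≢ 1 (mod 103) for each prime q ∈ {2, 3, 17}.
g = 2: 2^51 ≡ 1 — hits 1, so not a primitive root.
g = 3: 3^51 ≡ 102; 3^34 ≡ 1 — hits 1, so not a primitive root.
g = 4: 4^51 ≡ 1 — hits 1, so not a primitive root.
g = 5: 5^51 ≡ 102; 5^34 ≡ 56; 5^6 ≡ 72 — none is 1, so 5 is a primitive root.
Hence the least primitive root of 103 is 5.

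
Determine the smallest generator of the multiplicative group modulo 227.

2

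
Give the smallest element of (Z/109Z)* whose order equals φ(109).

6

φ(109) = 109 − 1 = 108 = 2^2 · 3^3.
g is a primitive root iff g^(108/q) ≢ 1 (mod 109) for each prime q ∈ {2, 3}.
g = 2: 2^54 ≡ 108; 2^36 ≡ 1 — hits 1, so not a primitive root.
g = 3: 3^54 ≡ 1 — hits 1, so not a primitive root.
g = 4: 4^54 ≡ 1 — hits 1, so not a primitive root.
g = 5: 5^54 ≡ 1 — hits 1, so not a primitive root.
g = 6: 6^54 ≡ 108; 6^36 ≡ 63 — none is 1, so 6 is a primitive root.
Hence the least primitive root of 109 is 6.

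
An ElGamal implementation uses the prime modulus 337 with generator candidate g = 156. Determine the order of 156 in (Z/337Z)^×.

24

By Lagrange's theorem, ord_337(156) divides φ(337) = 337 − 1 = 336 = 2^4 · 3 · 7.
Divisors of 336: 1, 2, 3, 4, 6, 7, 8, 12, 14, 16, 21, 24, 28, 42, 48, 56, 84, 112, 168, 336.
Test each divisor d:
156^1 ≡ 156 (mod 337)
156^2 ≡ 72 (mod 337)
156^3 ≡ 111 (mod 337)
156^4 ≡ 129 (mod 337)
156^6 ≡ 189 (mod 337)
156^7 ≡ 165 (mod 337)
156^8 ≡ 128 (mod 337)
156^12 ≡ 336 (mod 337)
156^14 ≡ 265 (mod 337)
156^16 ≡ 208 (mod 337)
156^21 ≡ 252 (mod 337)
156^24 ≡ 1 (mod 337) ✓
Therefore the multiplicative order of 156 modulo 337 is 24.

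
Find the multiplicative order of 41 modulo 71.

14

Since 41 ∈ (Z/71Z)^×, its order divides φ(71) = 71 − 1 = 70 = 2 · 5 · 7.
Divisors of 70: 1, 2, 5, 7, 10, 14, 35, 70.
Evaluate successive powers at the divisors of 70:
41^1 ≡ 41
41^2 ≡ 48
41^5 ≡ 34
41^7 ≡ 70
41^10 ≡ 20
41^14 ≡ 1
So ord_71(41) = 14.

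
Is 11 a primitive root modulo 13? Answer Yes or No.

Yes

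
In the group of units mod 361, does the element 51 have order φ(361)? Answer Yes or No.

Yes

φ(361) = φ(19^2) = 19·(19−1) = 342 = 2 · 3^2 · 19.
51 is a primitive root mod 361 iff 51^(φ(361)/q) ≢ 1 for every prime q | φ(361), i.e. q ∈ {2, 3, 19}.
51^171 ≡ 360 (mod 361)  [q = 2: ≢ 1 ✓]
51^114 ≡ 68 (mod 361)  [q = 3: ≢ 1 ✓]
51^18 ≡ 229 (mod 361)  [q = 19: ≢ 1 ✓]
None equal 1, so ord_361(51) = 342: 51 is a primitive root.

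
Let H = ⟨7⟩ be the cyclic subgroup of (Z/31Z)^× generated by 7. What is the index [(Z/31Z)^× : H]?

2

By Lagrange's theorem, ord_31(7) divides φ(31) = 31 − 1 = 30 = 2 · 3 · 5.
Divisors of 30: 1, 2, 3, 5, 6, 10, 15, 30.
Evaluate successive powers at the divisors of 30:
7^1 ≡ 7 (mod 31)
7^2 ≡ 18 (mod 31)
7^3 ≡ 2 (mod 31)
7^5 ≡ 5 (mod 31)
7^6 ≡ 4 (mod 31)
7^10 ≡ 25 (mod 31)
7^15 ≡ 1 (mod 31) ✓
So ord_31(7) = 15, hence |⟨7⟩| = 15.
[(Z/31Z)^× : ⟨7⟩] = 30/15 = 2.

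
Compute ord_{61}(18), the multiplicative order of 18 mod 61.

60

Since 18 ∈ (Z/61Z)^×, its order divides φ(61) = 61 − 1 = 60 = 2^2 · 3 · 5.
Divisors of 60: 1, 2, 3, 4, 5, 6, 10, 12, 15, 20, 30, 60.
Compute 18^d (mod 61) for the divisors d until we hit 1:
18^1 ≡ 18
18^2 ≡ 19
18^3 ≡ 37
18^4 ≡ 56
18^5 ≡ 32
18^6 ≡ 27
18^10 ≡ 48
18^12 ≡ 58
18^15 ≡ 11
18^20 ≡ 47
18^30 ≡ 60
18^60 ≡ 1
So ord_61(18) = 60.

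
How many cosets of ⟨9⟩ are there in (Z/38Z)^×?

2

Since 9 ∈ (Z/38Z)^×, its order divides φ(38) = φ(2)·φ(19) = 1·18 = 18 = 2 · 3^2.
Divisors of 18: 1, 2, 3, 6, 9, 18.
Evaluate successive powers at the divisors of 18:
9^1 ≡ 9 (mod 38)
9^2 ≡ 5 (mod 38)
9^3 ≡ 7 (mod 38)
9^6 ≡ 11 (mod 38)
9^9 ≡ 1 (mod 38) ✓
So ord_38(9) = 9, hence |⟨9⟩| = 9.
Index = |(Z/38Z)^×| / |⟨9⟩| = 18 / 9 = 2.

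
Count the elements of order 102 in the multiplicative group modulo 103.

φ(103) = 103 − 1 = 102 = 2 · 3 · 17.
In a cyclic group of order 102, there are φ(d) elements of order d for each divisor d of 102, and zero for non-divisors.
102 = 2 · 3 · 17 divides 102, and φ(102) = 32.

32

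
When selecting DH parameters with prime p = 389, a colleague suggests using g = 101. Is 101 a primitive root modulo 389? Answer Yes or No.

Yes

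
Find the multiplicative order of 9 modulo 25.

By Lagrange's theorem, ord_25(9) divides φ(25) = φ(5^2) = 5·(5−1) = 20 = 2^2 · 5.
Divisors of 20: 1, 2, 4, 5, 10, 20.
Evaluate successive powers at the divisors of 20:
9^1 ≡ 9 (mod 25)
9^2 ≡ 6 (mod 25)
9^4 ≡ 11 (mod 25)
9^5 ≡ 24 (mod 25)
9^10 ≡ 1 (mod 25) ✓
So ord_25(9) = 10.

10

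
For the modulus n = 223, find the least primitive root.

3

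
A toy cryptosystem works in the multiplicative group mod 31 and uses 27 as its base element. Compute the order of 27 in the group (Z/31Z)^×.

10

By Lagrange's theorem, ord_31(27) divides φ(31) = 31 − 1 = 30 = 2 · 3 · 5.
Divisors of 30: 1, 2, 3, 5, 6, 10, 15, 30.
Check 27^d mod 31 for each divisor in increasing order:
27^1 ≡ 27 (mod 31)
27^2 ≡ 16 (mod 31)
27^3 ≡ 29 (mod 31)
27^5 ≡ 30 (mod 31)
27^6 ≡ 4 (mod 31)
27^10 ≡ 1 (mod 31) ✓
Hence ord(27) = 10.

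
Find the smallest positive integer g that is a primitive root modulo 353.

φ(353) = 353 − 1 = 352 = 2^5 · 11.
g is a primitive root iff g^(352/q) ≢ 1 (mod 353) for each prime q ∈ {2, 11}.
g = 2: 2^176 ≡ 1 — hits 1, so not a primitive root.
g = 3: 3^176 ≡ 352; 3^32 ≡ 140 — none is 1, so 3 is a primitive root.
The smallest primitive root modulo 353 is 3.

3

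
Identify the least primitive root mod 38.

3

φ(38) = φ(2)·φ(19) = 1·18 = 18 = 2 · 3^2.
g is a primitive root iff g^(18/q) ≢ 1 (mod 38) for each prime q ∈ {2, 3}.
g = 2: gcd(2, 38) = 2 > 1, not a unit — skip.
g = 3: 3^9 ≡ 37; 3^6 ≡ 7 — none is 1, so 3 is a primitive root.
The smallest primitive root modulo 38 is 3.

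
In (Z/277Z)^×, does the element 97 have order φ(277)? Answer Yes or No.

φ(277) = 277 − 1 = 276 = 2^2 · 3 · 23.
Test 97^(276/q) mod 277 for each prime factor q of 276:
97^138 ≡ 276 (mod 277)  [q = 2: ≢ 1 ✓]
97^92 ≡ 160 (mod 277)  [q = 3: ≢ 1 ✓]
97^12 ≡ 155 (mod 277)  [q = 23: ≢ 1 ✓]
None equal 1, so ord_277(97) = 276: 97 is a primitive root.

Yes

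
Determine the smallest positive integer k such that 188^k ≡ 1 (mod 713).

55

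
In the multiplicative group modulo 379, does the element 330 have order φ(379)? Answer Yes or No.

Yes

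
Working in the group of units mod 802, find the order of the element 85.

ord(85) | φ(802) = φ(2)·φ(401) = 1·400 = 400 = 2^4 · 5^2.
Divisors of 400: 1, 2, 4, 5, 8, 10, 16, 20, 25, 40, 50, 80, 100, 200, 400.
Evaluate successive powers at the divisors of 400:
85^1 ≡ 85 (mod 802)
85^2 ≡ 7 (mod 802)
85^4 ≡ 49 (mod 802)
85^5 ≡ 155 (mod 802)
85^8 ≡ 797 (mod 802)
85^10 ≡ 767 (mod 802)
85^16 ≡ 25 (mod 802)
85^20 ≡ 423 (mod 802)
85^25 ≡ 603 (mod 802)
85^40 ≡ 83 (mod 802)
85^50 ≡ 303 (mod 802)
85^80 ≡ 473 (mod 802)
85^100 ≡ 381 (mod 802)
85^200 ≡ 801 (mod 802)
85^400 ≡ 1 (mod 802) ✓
Hence ord(85) = 400.

400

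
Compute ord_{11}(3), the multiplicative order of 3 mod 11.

By Lagrange's theorem, ord_11(3) divides φ(11) = 11 − 1 = 10 = 2 · 5.
Divisors of 10: 1, 2, 5, 10.
Check 3^d mod 11 for each divisor in increasing order:
3^1 ≡ 3 (mod 11)
3^2 ≡ 9 (mod 11)
3^5 ≡ 1 (mod 11) ✓
Therefore the multiplicative order of 3 modulo 11 is 5.

5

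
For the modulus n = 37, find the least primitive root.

φ(37) = 37 − 1 = 36 = 2^2 · 3^2.
g is a primitive root iff g^(36/q) ≢ 1 (mod 37) for each prime q ∈ {2, 3}.
g = 2: 2^18 ≡ 36; 2^12 ≡ 26 — none is 1, so 2 is a primitive root.
So 2 is the smallest generator of (Z/37Z)^×.

2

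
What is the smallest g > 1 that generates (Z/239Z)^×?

7

φ(239) = 239 − 1 = 238 = 2 · 7 · 17.
g is a primitive root iff g^(238/q) ≢ 1 (mod 239) for each prime q ∈ {2, 7, 17}.
g = 2: 2^119 ≡ 1 — hits 1, so not a primitive root.
g = 3: 3^119 ≡ 1 — hits 1, so not a primitive root.
g = 4: 4^119 ≡ 1 — hits 1, so not a primitive root.
g = 5: 5^119 ≡ 1 — hits 1, so not a primitive root.
g = 6: 6^119 ≡ 1 — hits 1, so not a primitive root.
g = 7: 7^119 ≡ 238; 7^34 ≡ 24; 7^14 ≡ 211 — none is 1, so 7 is a primitive root.
The smallest primitive root modulo 239 is 7.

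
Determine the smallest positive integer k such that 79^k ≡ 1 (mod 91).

By Lagrange's theorem, ord_91(79) divides φ(91) = φ(7·13) = (7−1)·(13−1) = 6·12 = 72 = 2^3 · 3^2.
Divisors of 72: 1, 2, 3, 4, 6, 8, 9, 12, 18, 24, 36, 72.
Check 79^d mod 91 for each divisor in increasing order:
79^1 ≡ 79
79^2 ≡ 53
79^3 ≡ 1
Therefore the multiplicative order of 79 modulo 91 is 3.

3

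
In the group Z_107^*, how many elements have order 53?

52

φ(107) = 107 − 1 = 106 = 2 · 53.
(Z/107Z)^× is cyclic (|G| = 106); a cyclic group of order m has exactly φ(d) elements of each order d | m, and none otherwise.
53 | 106, and φ(53) = 53 − 1 = 52.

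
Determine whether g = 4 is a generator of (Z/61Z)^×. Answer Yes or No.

No

φ(61) = 61 − 1 = 60 = 2^2 · 3 · 5.
An element g generates (Z/61Z)^× iff g^(60/q) ≢ 1 (mod 61) for each prime q ∈ {2, 3, 5}.
4^30 ≡ 1 (mod 61)  [q = 2: ≡ 1 ✗]
4^20 ≡ 13 (mod 61)  [q = 3: ≢ 1 ✓]
4^12 ≡ 20 (mod 61)  [q = 5: ≢ 1 ✓]
The check at q = 2 fails, so 4 generates a proper subgroup.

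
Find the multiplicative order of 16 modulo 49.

The order of 16 must divide φ(49) = φ(7^2) = 7·(7−1) = 42 = 2 · 3 · 7.
Divisors of 42: 1, 2, 3, 6, 7, 14, 21, 42.
Test each divisor d:
16^1 ≡ 16
16^2 ≡ 11
16^3 ≡ 29
16^6 ≡ 8
16^7 ≡ 30
16^14 ≡ 18
16^21 ≡ 1
The smallest such exponent is 21, so the order of 16 is 21.

21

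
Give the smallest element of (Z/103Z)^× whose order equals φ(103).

φ(103) = 103 − 1 = 102 = 2 · 3 · 17.
Test candidates g = 2, 3, … against the prime factors q ∈ {2, 3, 17} of φ(103): g is a generator iff g^(102/q) ≢ 1 for every such q.
g = 2: 2^51 ≡ 1 — hits 1, so not a primitive root.
g = 3: 3^51 ≡ 102; 3^34 ≡ 1 — hits 1, so not a primitive root.
g = 4: 4^51 ≡ 1 — hits 1, so not a primitive root.
g = 5: 5^51 ≡ 102; 5^34 ≡ 56; 5^6 ≡ 72 — none is 1, so 5 is a primitive root.
The smallest primitive root modulo 103 is 5.

5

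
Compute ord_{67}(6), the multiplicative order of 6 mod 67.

ord(6) | φ(67) = 67 − 1 = 66 = 2 · 3 · 11.
Divisors of 66: 1, 2, 3, 6, 11, 22, 33, 66.
Check 6^d mod 67 for each divisor in increasing order:
6^1 ≡ 6
6^2 ≡ 36
6^3 ≡ 15
6^6 ≡ 24
6^11 ≡ 29
6^22 ≡ 37
6^33 ≡ 1
The smallest such exponent is 33, so the order of 6 is 33.

33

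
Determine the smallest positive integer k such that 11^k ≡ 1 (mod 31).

30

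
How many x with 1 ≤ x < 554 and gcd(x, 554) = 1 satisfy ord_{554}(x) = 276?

88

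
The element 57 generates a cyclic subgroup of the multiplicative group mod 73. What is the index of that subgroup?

4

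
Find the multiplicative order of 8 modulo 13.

4

The order of 8 must divide φ(13) = 13 − 1 = 12 = 2^2 · 3.
Divisors of 12: 1, 2, 3, 4, 6, 12.
Test each divisor d:
8^1 ≡ 8 (mod 13)
8^2 ≡ 12 (mod 13)
8^3 ≡ 5 (mod 13)
8^4 ≡ 1 (mod 13) ✓
Hence ord(8) = 4.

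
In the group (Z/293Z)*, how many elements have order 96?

0

φ(293) = 293 − 1 = 292 = 2^2 · 73.
(Z/293Z)^× is cyclic (|G| = 292); a cyclic group of order m has exactly φ(d) elements of each order d | m, and none otherwise.
Since 96 ∤ 292, the count is 0.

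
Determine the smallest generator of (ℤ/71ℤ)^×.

7

φ(71) = 71 − 1 = 70 = 2 · 5 · 7.
Test candidates g = 2, 3, … against the prime factors q ∈ {2, 5, 7} of φ(71): g is a generator iff g^(70/q) ≢ 1 for every such q.
g = 2: 2^35 ≡ 1 — hits 1, so not a primitive root.
g = 3: 3^35 ≡ 1 — hits 1, so not a primitive root.
g = 4: 4^35 ≡ 1 — hits 1, so not a primitive root.
g = 5: 5^35 ≡ 1 — hits 1, so not a primitive root.
g = 6: 6^35 ≡ 1 — hits 1, so not a primitive root.
g = 7: 7^35 ≡ 70; 7^14 ≡ 54; 7^10 ≡ 45 — none is 1, so 7 is a primitive root.
The smallest primitive root modulo 71 is 7.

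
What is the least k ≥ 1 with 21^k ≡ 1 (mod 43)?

Since 21 ∈ (Z/43Z)^×, its order divides φ(43) = 43 − 1 = 42 = 2 · 3 · 7.
Divisors of 42: 1, 2, 3, 6, 7, 14, 21, 42.
Evaluate successive powers at the divisors of 42:
21^1 ≡ 21 (mod 43)
21^2 ≡ 11 (mod 43)
21^3 ≡ 16 (mod 43)
21^6 ≡ 41 (mod 43)
21^7 ≡ 1 (mod 43) ✓
The smallest such exponent is 7, so the order of 21 is 7.

7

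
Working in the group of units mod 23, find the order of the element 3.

By Lagrange's theorem, ord_23(3) divides φ(23) = 23 − 1 = 22 = 2 · 11.
Divisors of 22: 1, 2, 11, 22.
Compute 3^d (mod 23) for the divisors d until we hit 1:
3^1 ≡ 3 (mod 23)
3^2 ≡ 9 (mod 23)
3^11 ≡ 1 (mod 23) ✓
So ord_23(3) = 11.

11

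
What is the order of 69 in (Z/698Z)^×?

The order of 69 must divide φ(698) = φ(2)·φ(349) = 1·348 = 348 = 2^2 · 3 · 29.
Divisors of 348: 1, 2, 3, 4, 6, 12, 29, 58, 87, 116, 174, 348.
Compute 69^d (mod 698) for the divisors d until we hit 1:
69^1 ≡ 69
69^2 ≡ 573
69^3 ≡ 449
69^4 ≡ 269
69^6 ≡ 577
69^12 ≡ 681
69^29 ≡ 697
69^58 ≡ 1
Hence ord(69) = 58.

58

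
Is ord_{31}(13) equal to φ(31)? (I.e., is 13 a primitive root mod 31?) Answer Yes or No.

Yes

φ(31) = 31 − 1 = 30 = 2 · 3 · 5.
It suffices to check that the order of 13 is not a proper divisor of 30: compute 13^(30/q) for q ∈ {2, 3, 5}.
13^15 ≡ 30 (mod 31)  [q = 2: ≢ 1 ✓]
13^10 ≡ 5 (mod 31)  [q = 3: ≢ 1 ✓]
13^6 ≡ 16 (mod 31)  [q = 5: ≢ 1 ✓]
None equal 1, so ord_31(13) = 30: 13 is a primitive root.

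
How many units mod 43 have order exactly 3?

2

φ(43) = 43 − 1 = 42 = 2 · 3 · 7.
In a cyclic group of order 42, there are φ(d) elements of order d for each divisor d of 42, and zero for non-divisors.
3 | 42, and φ(3) = 3 − 1 = 2.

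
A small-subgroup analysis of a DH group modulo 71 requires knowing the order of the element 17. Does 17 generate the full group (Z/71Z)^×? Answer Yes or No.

No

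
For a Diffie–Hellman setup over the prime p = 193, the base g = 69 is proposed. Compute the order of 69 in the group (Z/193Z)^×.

32

By Lagrange's theorem, ord_193(69) divides φ(193) = 193 − 1 = 192 = 2^6 · 3.
Divisors of 192: 1, 2, 3, 4, 6, 8, 12, 16, 24, 32, 48, 64, 96, 192.
Check 69^d mod 193 for each divisor in increasing order:
69^1 ≡ 69 (mod 193)
69^2 ≡ 129 (mod 193)
69^3 ≡ 23 (mod 193)
69^4 ≡ 43 (mod 193)
69^6 ≡ 143 (mod 193)
69^8 ≡ 112 (mod 193)
69^12 ≡ 184 (mod 193)
69^16 ≡ 192 (mod 193)
69^24 ≡ 81 (mod 193)
69^32 ≡ 1 (mod 193) ✓
Therefore the multiplicative order of 69 modulo 193 is 32.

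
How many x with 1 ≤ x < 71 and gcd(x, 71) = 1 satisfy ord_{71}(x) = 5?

4

φ(71) = 71 − 1 = 70 = 2 · 5 · 7.
Since (Z/71Z)^× is cyclic of order 70, the number of elements of order d is φ(d) when d | 70 and 0 otherwise.
5 | 70, and φ(5) = 5 − 1 = 4.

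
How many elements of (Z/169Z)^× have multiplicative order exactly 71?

φ(169) = φ(13^2) = 13·(13−1) = 156 = 2^2 · 3 · 13.
Since (Z/169Z)^× is cyclic of order 156, the number of elements of order d is φ(d) when d | 156 and 0 otherwise.
Here 156 is not a multiple of 71, so there are no elements of order 71.

0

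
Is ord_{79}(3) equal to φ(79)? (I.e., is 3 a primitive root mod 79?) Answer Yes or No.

Yes

φ(79) = 79 − 1 = 78 = 2 · 3 · 13.
3 is a primitive root mod 79 iff 3^(φ(79)/q) ≢ 1 for every prime q | φ(79), i.e. q ∈ {2, 3, 13}.
3^39 ≡ 78 (mod 79)  [q = 2: ≢ 1 ✓]
3^26 ≡ 23 (mod 79)  [q = 3: ≢ 1 ✓]
3^6 ≡ 18 (mod 79)  [q = 13: ≢ 1 ✓]
Every test exponent gives a nontrivial residue, hence 3 generates the full group.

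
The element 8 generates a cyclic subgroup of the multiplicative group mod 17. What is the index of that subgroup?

2

By Lagrange's theorem, ord_17(8) divides φ(17) = 17 − 1 = 16 = 2^4.
Divisors of 16: 1, 2, 4, 8, 16.
Evaluate successive powers at the divisors of 16:
8^1 ≡ 8 (mod 17)
8^2 ≡ 13 (mod 17)
8^4 ≡ 16 (mod 17)
8^8 ≡ 1 (mod 17) ✓
The order of 8 is 8, so the subgroup it generates has 8 elements.
The index is φ(17) / ord(8) = 16 / 8 = 2.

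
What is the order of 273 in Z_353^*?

ord(273) | φ(353) = 353 − 1 = 352 = 2^5 · 11.
Divisors of 352: 1, 2, 4, 8, 11, 16, 22, 32, 44, 88, 176, 352.
Compute 273^d (mod 353) for the divisors d until we hit 1:
273^1 ≡ 273 (mod 353)
273^2 ≡ 46 (mod 353)
273^4 ≡ 351 (mod 353)
273^8 ≡ 4 (mod 353)
273^11 ≡ 106 (mod 353)
273^16 ≡ 16 (mod 353)
273^22 ≡ 293 (mod 353)
273^32 ≡ 256 (mod 353)
273^44 ≡ 70 (mod 353)
273^88 ≡ 311 (mod 353)
273^176 ≡ 352 (mod 353)
273^352 ≡ 1 (mod 353) ✓
The smallest such exponent is 352, so the order of 273 is 352.

352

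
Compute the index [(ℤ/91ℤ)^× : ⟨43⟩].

ord(43) | φ(91) = φ(7·13) = (7−1)·(13−1) = 6·12 = 72 = 2^3 · 3^2.
Divisors of 72: 1, 2, 3, 4, 6, 8, 9, 12, 18, 24, 36, 72.
Check 43^d mod 91 for each divisor in increasing order:
43^1 ≡ 43 (mod 91)
43^2 ≡ 29 (mod 91)
43^3 ≡ 64 (mod 91)
43^4 ≡ 22 (mod 91)
43^6 ≡ 1 (mod 91) ✓
The order of 43 is 6, so the subgroup it generates has 6 elements.
The index is φ(91) / ord(43) = 72 / 6 = 12.

12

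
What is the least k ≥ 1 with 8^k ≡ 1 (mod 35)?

4

Since 8 ∈ (Z/35Z)^×, its order divides φ(35) = φ(5·7) = (5−1)·(7−1) = 4·6 = 24 = 2^3 · 3.
Divisors of 24: 1, 2, 3, 4, 6, 8, 12, 24.
Compute 8^d (mod 35) for the divisors d until we hit 1:
8^1 ≡ 8
8^2 ≡ 29
8^3 ≡ 22
8^4 ≡ 1
So ord_35(8) = 4.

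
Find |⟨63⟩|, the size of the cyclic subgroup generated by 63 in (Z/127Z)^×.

14

The order of 63 must divide φ(127) = 127 − 1 = 126 = 2 · 3^2 · 7.
Divisors of 126: 1, 2, 3, 6, 7, 9, 14, 18, 21, 42, 63, 126.
Compute 63^d (mod 127) for the divisors d until we hit 1:
63^1 ≡ 63
63^2 ≡ 32
63^3 ≡ 111
63^6 ≡ 2
63^7 ≡ 126
63^9 ≡ 95
63^14 ≡ 1
Therefore the multiplicative order of 63 modulo 127 is 14.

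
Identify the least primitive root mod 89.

3

φ(89) = 89 − 1 = 88 = 2^3 · 11.
Test candidates g = 2, 3, … against the prime factors q ∈ {2, 11} of φ(89): g is a generator iff g^(88/q) ≢ 1 for every such q.
g = 2: 2^44 ≡ 1 — hits 1, so not a primitive root.
g = 3: 3^44 ≡ 88; 3^8 ≡ 64 — none is 1, so 3 is a primitive root.
Hence the least primitive root of 89 is 3.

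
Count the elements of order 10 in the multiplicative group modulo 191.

φ(191) = 191 − 1 = 190 = 2 · 5 · 19.
Since (Z/191Z)^× is cyclic of order 190, the number of elements of order d is φ(d) when d | 190 and 0 otherwise.
10 = 2 · 5 divides 190, and φ(10) = 4.

4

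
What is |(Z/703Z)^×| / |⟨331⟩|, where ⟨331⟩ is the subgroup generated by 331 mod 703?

18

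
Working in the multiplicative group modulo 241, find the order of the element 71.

By Lagrange's theorem, ord_241(71) divides φ(241) = 241 − 1 = 240 = 2^4 · 3 · 5.
Divisors of 240: 1, 2, 3, 4, 5, 6, 8, 10, 12, 15, 16, 20, 24, 30, 40, 48, 60, 80, 120, 240.
Test each divisor d:
71^1 ≡ 71 (mod 241)
71^2 ≡ 221 (mod 241)
71^3 ≡ 26 (mod 241)
71^4 ≡ 159 (mod 241)
71^5 ≡ 203 (mod 241)
71^6 ≡ 194 (mod 241)
71^8 ≡ 217 (mod 241)
71^10 ≡ 239 (mod 241)
71^12 ≡ 40 (mod 241)
71^15 ≡ 76 (mod 241)
71^16 ≡ 94 (mod 241)
71^20 ≡ 4 (mod 241)
71^24 ≡ 154 (mod 241)
71^30 ≡ 233 (mod 241)
71^40 ≡ 16 (mod 241)
71^48 ≡ 98 (mod 241)
71^60 ≡ 64 (mod 241)
71^80 ≡ 15 (mod 241)
71^120 ≡ 240 (mod 241)
71^240 ≡ 1 (mod 241) ✓
The smallest such exponent is 240, so the order of 71 is 240.

240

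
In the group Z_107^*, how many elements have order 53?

52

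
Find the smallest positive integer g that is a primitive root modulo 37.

φ(37) = 37 − 1 = 36 = 2^2 · 3^2.
g is a primitive root iff g^(36/q) ≢ 1 (mod 37) for each prime q ∈ {2, 3}.
g = 2: 2^18 ≡ 36; 2^12 ≡ 26 — none is 1, so 2 is a primitive root.
So 2 is the smallest generator of (Z/37Z)^×.

2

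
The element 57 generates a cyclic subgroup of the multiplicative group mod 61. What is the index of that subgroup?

4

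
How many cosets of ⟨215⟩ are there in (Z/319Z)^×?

14

Since 215 ∈ (Z/319Z)^×, its order divides φ(319) = φ(11·29) = (11−1)·(29−1) = 10·28 = 280 = 2^3 · 5 · 7.
Divisors of 280: 1, 2, 4, 5, 7, 8, 10, 14, 20, 28, 35, 40, 56, 70, 140, 280.
Test each divisor d:
215^1 ≡ 215
215^2 ≡ 289
215^4 ≡ 262
215^5 ≡ 186
215^7 ≡ 162
215^8 ≡ 59
215^10 ≡ 144
215^14 ≡ 86
215^20 ≡ 1
So ord_319(215) = 20, hence |⟨215⟩| = 20.
The index is φ(319) / ord(215) = 280 / 20 = 14.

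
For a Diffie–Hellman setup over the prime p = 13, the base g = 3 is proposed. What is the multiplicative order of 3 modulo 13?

Since 3 ∈ (Z/13Z)^×, its order divides φ(13) = 13 − 1 = 12 = 2^2 · 3.
Divisors of 12: 1, 2, 3, 4, 6, 12.
Compute 3^d (mod 13) for the divisors d until we hit 1:
3^1 ≡ 3
3^2 ≡ 9
3^3 ≡ 1
Hence ord(3) = 3.

3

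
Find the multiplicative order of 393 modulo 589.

ord(393) | φ(589) = φ(19·31) = (19−1)·(31−1) = 18·30 = 540 = 2^2 · 3^3 · 5.
Divisors of 540: 1, 2, 3, 4, 5, 6, 9, 10, 12, 15, 18, 20, 27, 30, 36, 45, 54, 60, 90, 108, 135, 180, 270, 540.
Check 393^d mod 589 for each divisor in increasing order:
393^1 ≡ 393
393^2 ≡ 131
393^3 ≡ 240
393^4 ≡ 80
393^5 ≡ 223
393^6 ≡ 467
393^9 ≡ 170
393^10 ≡ 253
393^12 ≡ 159
393^15 ≡ 464
393^18 ≡ 39
393^20 ≡ 397
393^27 ≡ 151
393^30 ≡ 311
393^36 ≡ 343
393^45 ≡ 588
393^54 ≡ 419
393^60 ≡ 125
393^90 ≡ 1
So ord_589(393) = 90.

90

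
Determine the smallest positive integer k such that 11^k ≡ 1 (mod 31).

30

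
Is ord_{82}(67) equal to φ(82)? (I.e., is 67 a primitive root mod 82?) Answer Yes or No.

Yes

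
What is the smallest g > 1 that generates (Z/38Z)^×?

φ(38) = φ(2)·φ(19) = 1·18 = 18 = 2 · 3^2.
g is a primitive root iff g^(18/q) ≢ 1 (mod 38) for each prime q ∈ {2, 3}.
g = 2: gcd(2, 38) = 2 > 1, not a unit — skip.
g = 3: 3^9 ≡ 37; 3^6 ≡ 7 — none is 1, so 3 is a primitive root.
Hence the least primitive root of 38 is 3.

3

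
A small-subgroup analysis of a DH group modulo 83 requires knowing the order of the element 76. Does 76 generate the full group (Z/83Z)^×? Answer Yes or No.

Yes

φ(83) = 83 − 1 = 82 = 2 · 41.
76 is a primitive root mod 83 iff 76^(φ(83)/q) ≢ 1 for every prime q | φ(83), i.e. q ∈ {2, 41}.
76^41 ≡ 82 (mod 83)  [q = 2: ≢ 1 ✓]
76^2 ≡ 49 (mod 83)  [q = 41: ≢ 1 ✓]
Every test exponent gives a nontrivial residue, hence 76 generates the full group.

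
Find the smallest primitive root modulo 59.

2

φ(59) = 59 − 1 = 58 = 2 · 29.
g is a primitive root iff g^(58/q) ≢ 1 (mod 59) for each prime q ∈ {2, 29}.
g = 2: 2^29 ≡ 58; 2^2 ≡ 4 — none is 1, so 2 is a primitive root.
The smallest primitive root modulo 59 is 2.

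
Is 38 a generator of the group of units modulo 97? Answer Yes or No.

Yes

φ(97) = 97 − 1 = 96 = 2^5 · 3.
It suffices to check that the order of 38 is not a proper divisor of 96: compute 38^(96/q) for q ∈ {2, 3}.
38^48 ≡ 96 (mod 97)  [q = 2: ≢ 1 ✓]
38^32 ≡ 35 (mod 97)  [q = 3: ≢ 1 ✓]
All checks pass, so 38 has order 96 and is a primitive root modulo 97.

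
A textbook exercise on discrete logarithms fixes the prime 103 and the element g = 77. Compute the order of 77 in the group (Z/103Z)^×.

102

By Lagrange's theorem, ord_103(77) divides φ(103) = 103 − 1 = 102 = 2 · 3 · 17.
Divisors of 102: 1, 2, 3, 6, 17, 34, 51, 102.
Compute 77^d (mod 103) for the divisors d until we hit 1:
77^1 ≡ 77 (mod 103)
77^2 ≡ 58 (mod 103)
77^3 ≡ 37 (mod 103)
77^6 ≡ 30 (mod 103)
77^17 ≡ 47 (mod 103)
77^34 ≡ 46 (mod 103)
77^51 ≡ 102 (mod 103)
77^102 ≡ 1 (mod 103) ✓
Hence ord(77) = 102.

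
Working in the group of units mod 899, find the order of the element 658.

105

ord(658) | φ(899) = φ(29·31) = (29−1)·(31−1) = 28·30 = 840 = 2^3 · 3 · 5 · 7.
Divisors of 840: 1, 2, 3, 4, 5, 6, 7, 8, 10, 12, 14, 15, 20, 21, 24, 28, 30, 35, 40, 42, 56, 60, 70, 84, 105, 120, 140, 168, 210, 280, 420, 840.
Compute 658^d (mod 899) for the divisors d until we hit 1:
658^1 ≡ 658
658^2 ≡ 545
658^3 ≡ 808
658^4 ≡ 355
658^5 ≡ 749
658^6 ≡ 190
658^7 ≡ 59
658^8 ≡ 165
658^10 ≡ 25
658^12 ≡ 140
658^14 ≡ 784
658^15 ≡ 745
658^20 ≡ 625
658^21 ≡ 407
658^24 ≡ 721
658^28 ≡ 639
658^30 ≡ 342
658^35 ≡ 842
658^40 ≡ 459
658^42 ≡ 233
658^56 ≡ 175
658^60 ≡ 94
658^70 ≡ 552
658^84 ≡ 349
658^105 ≡ 1
Hence ord(658) = 105.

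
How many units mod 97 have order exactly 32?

φ(97) = 97 − 1 = 96 = 2^5 · 3.
(Z/97Z)^× is cyclic (|G| = 96); a cyclic group of order m has exactly φ(d) elements of each order d | m, and none otherwise.
32 = 2^5 divides 96, and φ(32) = 16.

16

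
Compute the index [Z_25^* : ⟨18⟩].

5

The order of 18 must divide φ(25) = φ(5^2) = 5·(5−1) = 20 = 2^2 · 5.
Divisors of 20: 1, 2, 4, 5, 10, 20.
Compute 18^d (mod 25) for the divisors d until we hit 1:
18^1 ≡ 18
18^2 ≡ 24
18^4 ≡ 1
Thus |⟨18⟩| = ord(18) = 4.
[(Z/25Z)^× : ⟨18⟩] = 20/4 = 5.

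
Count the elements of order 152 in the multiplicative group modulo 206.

0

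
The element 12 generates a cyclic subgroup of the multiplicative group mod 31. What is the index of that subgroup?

Since 12 ∈ (Z/31Z)^×, its order divides φ(31) = 31 − 1 = 30 = 2 · 3 · 5.
Divisors of 30: 1, 2, 3, 5, 6, 10, 15, 30.
Compute 12^d (mod 31) for the divisors d until we hit 1:
12^1 ≡ 12 (mod 31)
12^2 ≡ 20 (mod 31)
12^3 ≡ 23 (mod 31)
12^5 ≡ 26 (mod 31)
12^6 ≡ 2 (mod 31)
12^10 ≡ 25 (mod 31)
12^15 ≡ 30 (mod 31)
12^30 ≡ 1 (mod 31) ✓
Thus |⟨12⟩| = ord(12) = 30.
Index = |(Z/31Z)^×| / |⟨12⟩| = 30 / 30 = 1.

1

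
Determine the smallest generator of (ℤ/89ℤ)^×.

3

φ(89) = 89 − 1 = 88 = 2^3 · 11.
g is a primitive root iff g^(88/q) ≢ 1 (mod 89) for each prime q ∈ {2, 11}.
g = 2: 2^44 ≡ 1 — hits 1, so not a primitive root.
g = 3: 3^44 ≡ 88; 3^8 ≡ 64 — none is 1, so 3 is a primitive root.
So 3 is the smallest generator of (Z/89Z)^×.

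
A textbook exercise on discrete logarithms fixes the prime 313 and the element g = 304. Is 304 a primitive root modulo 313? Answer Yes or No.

No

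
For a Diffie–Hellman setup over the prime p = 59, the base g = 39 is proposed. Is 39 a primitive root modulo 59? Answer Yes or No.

φ(59) = 59 − 1 = 58 = 2 · 29.
Test 39^(58/q) mod 59 for each prime factor q of 58:
39^29 ≡ 58 (mod 59)  [q = 2: ≢ 1 ✓]
39^2 ≡ 46 (mod 59)  [q = 29: ≢ 1 ✓]
Every test exponent gives a nontrivial residue, hence 39 generates the full group.

Yes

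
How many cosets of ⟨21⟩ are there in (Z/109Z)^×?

4

Since 21 ∈ (Z/109Z)^×, its order divides φ(109) = 109 − 1 = 108 = 2^2 · 3^3.
Divisors of 108: 1, 2, 3, 4, 6, 9, 12, 18, 27, 36, 54, 108.
Evaluate successive powers at the divisors of 108:
21^1 ≡ 21 (mod 109)
21^2 ≡ 5 (mod 109)
21^3 ≡ 105 (mod 109)
21^4 ≡ 25 (mod 109)
21^6 ≡ 16 (mod 109)
21^9 ≡ 45 (mod 109)
21^12 ≡ 38 (mod 109)
21^18 ≡ 63 (mod 109)
21^27 ≡ 1 (mod 109) ✓
The order of 21 is 27, so the subgroup it generates has 27 elements.
[(Z/109Z)^× : ⟨21⟩] = 108/27 = 4.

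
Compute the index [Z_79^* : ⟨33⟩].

3

ord(33) | φ(79) = 79 − 1 = 78 = 2 · 3 · 13.
Divisors of 78: 1, 2, 3, 6, 13, 26, 39, 78.
Test each divisor d:
33^1 ≡ 33 (mod 79)
33^2 ≡ 62 (mod 79)
33^3 ≡ 71 (mod 79)
33^6 ≡ 64 (mod 79)
33^13 ≡ 78 (mod 79)
33^26 ≡ 1 (mod 79) ✓
So ord_79(33) = 26, hence |⟨33⟩| = 26.
Index = |(Z/79Z)^×| / |⟨33⟩| = 78 / 26 = 3.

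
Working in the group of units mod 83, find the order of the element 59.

41

ord(59) | φ(83) = 83 − 1 = 82 = 2 · 41.
Divisors of 82: 1, 2, 41, 82.
Test each divisor d:
59^1 ≡ 59 (mod 83)
59^2 ≡ 78 (mod 83)
59^41 ≡ 1 (mod 83) ✓
So ord_83(59) = 41.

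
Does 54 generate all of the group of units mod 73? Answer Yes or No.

φ(73) = 73 − 1 = 72 = 2^3 · 3^2.
It suffices to check that the order of 54 is not a proper divisor of 72: compute 54^(72/q) for q ∈ {2, 3}.
54^36 ≡ 1 (mod 73)  [q = 2: ≡ 1 ✗]
54^24 ≡ 64 (mod 73)  [q = 3: ≢ 1 ✓]
The check at q = 2 fails, so 54 generates a proper subgroup.

No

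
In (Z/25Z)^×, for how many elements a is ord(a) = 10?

4

φ(25) = φ(5^2) = 5·(5−1) = 20 = 2^2 · 5.
(Z/25Z)^× is cyclic (|G| = 20); a cyclic group of order m has exactly φ(d) elements of each order d | m, and none otherwise.
10 = 2 · 5 divides 20, and φ(10) = 4.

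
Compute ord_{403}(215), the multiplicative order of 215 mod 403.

60

Since 215 ∈ (Z/403Z)^×, its order divides φ(403) = φ(13·31) = (13−1)·(31−1) = 12·30 = 360 = 2^3 · 3^2 · 5.
Divisors of 360: 1, 2, 3, 4, 5, 6, 8, 9, 10, 12, 15, 18, 20, 24, 30, 36, 40, 45, 60, 72, 90, 120, 180, 360.
Check 215^d mod 403 for each divisor in increasing order:
215^1 ≡ 215 (mod 403)
215^2 ≡ 283 (mod 403)
215^3 ≡ 395 (mod 403)
215^4 ≡ 295 (mod 403)
215^5 ≡ 154 (mod 403)
215^6 ≡ 64 (mod 403)
215^8 ≡ 380 (mod 403)
215^9 ≡ 294 (mod 403)
215^10 ≡ 342 (mod 403)
215^12 ≡ 66 (mod 403)
215^15 ≡ 278 (mod 403)
215^18 ≡ 194 (mod 403)
215^20 ≡ 94 (mod 403)
215^24 ≡ 326 (mod 403)
215^30 ≡ 311 (mod 403)
215^36 ≡ 157 (mod 403)
215^40 ≡ 373 (mod 403)
215^45 ≡ 216 (mod 403)
215^60 ≡ 1 (mod 403) ✓
So ord_403(215) = 60.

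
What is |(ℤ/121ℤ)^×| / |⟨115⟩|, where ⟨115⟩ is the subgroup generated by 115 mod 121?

The order of 115 must divide φ(121) = φ(11^2) = 11·(11−1) = 110 = 2 · 5 · 11.
Divisors of 110: 1, 2, 5, 10, 11, 22, 55, 110.
Test each divisor d:
115^1 ≡ 115
115^2 ≡ 36
115^5 ≡ 89
115^10 ≡ 56
115^11 ≡ 27
115^22 ≡ 3
115^55 ≡ 1
Thus |⟨115⟩| = ord(115) = 55.
Index = |(Z/121Z)^×| / |⟨115⟩| = 110 / 55 = 2.

2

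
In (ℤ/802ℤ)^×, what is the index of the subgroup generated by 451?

2

The order of 451 must divide φ(802) = φ(2)·φ(401) = 1·400 = 400 = 2^4 · 5^2.
Divisors of 400: 1, 2, 4, 5, 8, 10, 16, 20, 25, 40, 50, 80, 100, 200, 400.
Compute 451^d (mod 802) for the divisors d until we hit 1:
451^1 ≡ 451 (mod 802)
451^2 ≡ 495 (mod 802)
451^4 ≡ 415 (mod 802)
451^5 ≡ 299 (mod 802)
451^8 ≡ 597 (mod 802)
451^10 ≡ 379 (mod 802)
451^16 ≡ 321 (mod 802)
451^20 ≡ 83 (mod 802)
451^25 ≡ 757 (mod 802)
451^40 ≡ 473 (mod 802)
451^50 ≡ 421 (mod 802)
451^80 ≡ 773 (mod 802)
451^100 ≡ 801 (mod 802)
451^200 ≡ 1 (mod 802) ✓
The order of 451 is 200, so the subgroup it generates has 200 elements.
The index is φ(802) / ord(451) = 400 / 200 = 2.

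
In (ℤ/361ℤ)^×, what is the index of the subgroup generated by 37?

By Lagrange's theorem, ord_361(37) divides φ(361) = φ(19^2) = 19·(19−1) = 342 = 2 · 3^2 · 19.
Divisors of 342: 1, 2, 3, 6, 9, 18, 19, 38, 57, 114, 171, 342.
Check 37^d mod 361 for each divisor in increasing order:
37^1 ≡ 37
37^2 ≡ 286
37^3 ≡ 113
37^6 ≡ 134
37^9 ≡ 341
37^18 ≡ 39
37^19 ≡ 360
37^38 ≡ 1
Thus |⟨37⟩| = ord(37) = 38.
Index = |(Z/361Z)^×| / |⟨37⟩| = 342 / 38 = 9.

9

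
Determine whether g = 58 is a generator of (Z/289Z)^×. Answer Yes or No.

φ(289) = φ(17^2) = 17·(17−1) = 272 = 2^4 · 17.
It suffices to check that the order of 58 is not a proper divisor of 272: compute 58^(272/q) for q ∈ {2, 17}.
58^136 ≡ 288 (mod 289)  [q = 2: ≢ 1 ✓]
58^16 ≡ 86 (mod 289)  [q = 17: ≢ 1 ✓]
All checks pass, so 58 has order 272 and is a primitive root modulo 289.

Yes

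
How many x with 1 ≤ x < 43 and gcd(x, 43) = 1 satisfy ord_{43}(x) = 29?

0

φ(43) = 43 − 1 = 42 = 2 · 3 · 7.
In a cyclic group of order 42, there are φ(d) elements of order d for each divisor d of 42, and zero for non-divisors.
Since 29 ∤ 42, the count is 0.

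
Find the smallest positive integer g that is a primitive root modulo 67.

2

φ(67) = 67 − 1 = 66 = 2 · 3 · 11.
g is a primitive root iff g^(66/q) ≢ 1 (mod 67) for each prime q ∈ {2, 3, 11}.
g = 2: 2^33 ≡ 66; 2^22 ≡ 37; 2^6 ≡ 64 — none is 1, so 2 is a primitive root.
Hence the least primitive root of 67 is 2.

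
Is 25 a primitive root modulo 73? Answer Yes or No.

No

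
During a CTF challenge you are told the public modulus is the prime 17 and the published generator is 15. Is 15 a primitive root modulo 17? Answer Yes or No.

φ(17) = 17 − 1 = 16 = 2^4.
Test 15^(16/q) mod 17 for each prime factor q of 16:
15^8 ≡ 1 (mod 17)  [q = 2: ≡ 1 ✗]
The check at q = 2 fails, so 15 generates a proper subgroup.

No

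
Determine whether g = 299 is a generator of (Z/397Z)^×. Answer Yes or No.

Yes

φ(397) = 397 − 1 = 396 = 2^2 · 3^2 · 11.
It suffices to check that the order of 299 is not a proper divisor of 396: compute 299^(396/q) for q ∈ {2, 3, 11}.
299^198 ≡ 396 (mod 397)  [q = 2: ≢ 1 ✓]
299^132 ≡ 362 (mod 397)  [q = 3: ≢ 1 ✓]
299^36 ≡ 256 (mod 397)  [q = 11: ≢ 1 ✓]
None equal 1, so ord_397(299) = 396: 299 is a primitive root.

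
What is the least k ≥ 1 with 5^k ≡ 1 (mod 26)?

ord(5) | φ(26) = φ(2)·φ(13) = 1·12 = 12 = 2^2 · 3.
Divisors of 12: 1, 2, 3, 4, 6, 12.
Check 5^d mod 26 for each divisor in increasing order:
5^1 ≡ 5 (mod 26)
5^2 ≡ 25 (mod 26)
5^3 ≡ 21 (mod 26)
5^4 ≡ 1 (mod 26) ✓
So ord_26(5) = 4.

4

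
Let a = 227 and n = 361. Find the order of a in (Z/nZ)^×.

38

Since 227 ∈ (Z/361Z)^×, its order divides φ(361) = φ(19^2) = 19·(19−1) = 342 = 2 · 3^2 · 19.
Divisors of 342: 1, 2, 3, 6, 9, 18, 19, 38, 57, 114, 171, 342.
Test each divisor d:
227^1 ≡ 227 (mod 361)
227^2 ≡ 267 (mod 361)
227^3 ≡ 322 (mod 361)
227^6 ≡ 77 (mod 361)
227^9 ≡ 246 (mod 361)
227^18 ≡ 229 (mod 361)
227^19 ≡ 360 (mod 361)
227^38 ≡ 1 (mod 361) ✓
The smallest such exponent is 38, so the order of 227 is 38.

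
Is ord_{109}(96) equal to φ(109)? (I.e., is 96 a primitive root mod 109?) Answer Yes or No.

Yes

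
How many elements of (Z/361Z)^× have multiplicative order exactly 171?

φ(361) = φ(19^2) = 19·(19−1) = 342 = 2 · 3^2 · 19.
Since (Z/361Z)^× is cyclic of order 342, the number of elements of order d is φ(d) when d | 342 and 0 otherwise.
171 = 3^2 · 19 divides 342, and φ(171) = 108.

108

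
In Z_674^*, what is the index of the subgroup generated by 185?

Since 185 ∈ (Z/674Z)^×, its order divides φ(674) = φ(2)·φ(337) = 1·336 = 336 = 2^4 · 3 · 7.
Divisors of 336: 1, 2, 3, 4, 6, 7, 8, 12, 14, 16, 21, 24, 28, 42, 48, 56, 84, 112, 168, 336.
Test each divisor d:
185^1 ≡ 185
185^2 ≡ 525
185^3 ≡ 69
185^4 ≡ 633
185^6 ≡ 43
185^7 ≡ 541
185^8 ≡ 333
185^12 ≡ 501
185^14 ≡ 165
185^16 ≡ 353
185^21 ≡ 297
185^24 ≡ 273
185^28 ≡ 265
185^42 ≡ 589
185^48 ≡ 389
185^56 ≡ 129
185^84 ≡ 485
185^112 ≡ 465
185^168 ≡ 673
185^336 ≡ 1
So ord_674(185) = 336, hence |⟨185⟩| = 336.
Index = |(Z/674Z)^×| / |⟨185⟩| = 336 / 336 = 1.

1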